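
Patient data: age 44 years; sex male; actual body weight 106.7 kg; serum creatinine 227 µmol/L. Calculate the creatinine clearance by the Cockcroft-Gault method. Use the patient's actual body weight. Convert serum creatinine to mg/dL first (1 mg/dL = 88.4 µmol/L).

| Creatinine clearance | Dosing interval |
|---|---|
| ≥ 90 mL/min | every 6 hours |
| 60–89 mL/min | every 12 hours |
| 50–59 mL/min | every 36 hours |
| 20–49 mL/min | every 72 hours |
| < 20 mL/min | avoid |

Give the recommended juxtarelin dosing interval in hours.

every 36 hours

SCr = 227 / 88.4 = 2.568 mg/dL
CrCl = (140 − 44) × 106.7 / (72 × 2.568) = 10243.2 / 184.90 ≈ 55.4 mL/min
CrCl ≈ 55 mL/min → bracket 50–59 mL/min → every 36 hours.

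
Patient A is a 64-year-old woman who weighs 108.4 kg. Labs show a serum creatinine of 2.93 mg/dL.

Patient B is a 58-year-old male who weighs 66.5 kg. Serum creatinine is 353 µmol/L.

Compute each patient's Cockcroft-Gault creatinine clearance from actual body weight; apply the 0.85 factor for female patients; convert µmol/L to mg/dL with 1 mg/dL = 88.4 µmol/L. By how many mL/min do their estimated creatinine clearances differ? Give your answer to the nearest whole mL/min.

Patient A: CrCl = (140 − 64) × 108.4 / (72 × 2.93) × 0.85 = 8238.4 / 210.96 × 0.85 ≈ 33.2 mL/min
Patient B: SCr = 353 / 88.4 = 3.993 mg/dL
Patient B: CrCl = (140 − 58) × 66.5 / (72 × 3.993) = 5453.0 / 287.50 ≈ 19.0 mL/min
|33.2 − 19.0| = 14.2 mL/min

14 mL/min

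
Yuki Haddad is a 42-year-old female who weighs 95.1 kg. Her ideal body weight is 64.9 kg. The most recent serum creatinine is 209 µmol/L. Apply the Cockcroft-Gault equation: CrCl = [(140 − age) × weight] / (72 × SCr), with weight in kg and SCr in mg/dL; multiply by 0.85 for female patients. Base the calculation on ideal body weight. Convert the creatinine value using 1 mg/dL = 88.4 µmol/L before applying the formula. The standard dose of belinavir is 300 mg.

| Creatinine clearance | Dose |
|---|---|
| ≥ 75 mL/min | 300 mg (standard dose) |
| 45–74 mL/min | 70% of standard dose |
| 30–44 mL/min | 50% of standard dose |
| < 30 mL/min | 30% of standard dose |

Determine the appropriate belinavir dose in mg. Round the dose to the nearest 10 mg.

SCr = 209 / 88.4 = 2.364 mg/dL
CrCl = (140 − 42) × 64.9 / (72 × 2.364) × 0.85 = 6360.2 / 170.21 × 0.85 ≈ 31.8 mL/min
CrCl ≈ 32 mL/min → bracket 30–44 mL/min.
50% of 300 mg = 150 mg

150 mg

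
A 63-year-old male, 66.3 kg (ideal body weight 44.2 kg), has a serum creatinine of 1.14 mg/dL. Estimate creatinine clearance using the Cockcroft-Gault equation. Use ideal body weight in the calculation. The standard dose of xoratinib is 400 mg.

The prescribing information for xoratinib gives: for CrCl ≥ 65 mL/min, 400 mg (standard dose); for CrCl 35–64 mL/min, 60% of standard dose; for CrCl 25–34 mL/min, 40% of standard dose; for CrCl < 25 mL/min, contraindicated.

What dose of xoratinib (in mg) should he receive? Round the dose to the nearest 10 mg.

240 mg

CrCl = (140 − 63) × 44.2 / (72 × 1.14) = 3403.4 / 82.08 ≈ 41.5 mL/min
CrCl ≈ 41 mL/min → bracket 35–64 mL/min.
60% of 400 mg = 240 mg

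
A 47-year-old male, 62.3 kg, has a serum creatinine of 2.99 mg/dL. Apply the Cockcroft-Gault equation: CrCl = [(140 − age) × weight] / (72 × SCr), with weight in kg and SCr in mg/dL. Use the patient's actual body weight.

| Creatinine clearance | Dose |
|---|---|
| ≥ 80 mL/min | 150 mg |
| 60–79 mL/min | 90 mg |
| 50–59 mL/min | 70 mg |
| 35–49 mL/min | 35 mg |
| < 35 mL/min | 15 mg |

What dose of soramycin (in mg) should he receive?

15 mg

CrCl = (140 − 47) × 62.3 / (72 × 2.99) = 5793.9 / 215.28 ≈ 26.9 mL/min
CrCl ≈ 27 mL/min → bracket < 35 mL/min.
Dose for this bracket: 15 mg.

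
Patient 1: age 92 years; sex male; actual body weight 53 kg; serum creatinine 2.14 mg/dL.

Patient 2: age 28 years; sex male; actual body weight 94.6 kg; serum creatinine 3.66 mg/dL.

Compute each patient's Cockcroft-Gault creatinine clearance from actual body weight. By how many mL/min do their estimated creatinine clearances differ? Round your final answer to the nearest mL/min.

24 mL/min

Patient 1: CrCl = (140 − 92) × 53 / (72 × 2.14) = 2544.0 / 154.08 ≈ 16.5 mL/min
Patient 2: CrCl = (140 − 28) × 94.6 / (72 × 3.66) = 10595.2 / 263.52 ≈ 40.2 mL/min
|16.5 − 40.2| = 23.7 mL/min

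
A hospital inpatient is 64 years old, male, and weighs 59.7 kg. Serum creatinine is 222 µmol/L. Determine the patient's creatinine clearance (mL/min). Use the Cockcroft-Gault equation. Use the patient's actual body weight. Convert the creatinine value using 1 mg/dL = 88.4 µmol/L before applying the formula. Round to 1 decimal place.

SCr = 222 / 88.4 = 2.511 mg/dL
CrCl = (140 − 64) × 59.7 / (72 × 2.511) = 4537.2 / 180.79 ≈ 25.1 mL/min

25.1 mL/min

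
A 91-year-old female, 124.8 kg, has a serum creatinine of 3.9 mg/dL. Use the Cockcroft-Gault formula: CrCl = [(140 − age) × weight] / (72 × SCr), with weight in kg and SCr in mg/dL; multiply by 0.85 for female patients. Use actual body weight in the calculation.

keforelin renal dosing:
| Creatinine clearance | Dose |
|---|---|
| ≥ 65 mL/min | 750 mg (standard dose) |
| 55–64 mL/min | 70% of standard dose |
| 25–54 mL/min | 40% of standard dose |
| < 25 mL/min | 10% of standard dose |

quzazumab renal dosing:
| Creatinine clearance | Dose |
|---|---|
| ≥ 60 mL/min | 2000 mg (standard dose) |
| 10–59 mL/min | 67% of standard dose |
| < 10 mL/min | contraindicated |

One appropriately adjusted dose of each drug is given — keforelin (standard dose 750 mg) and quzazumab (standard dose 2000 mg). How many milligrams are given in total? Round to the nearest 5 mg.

1415 mg

CrCl = (140 − 91) × 124.8 / (72 × 3.9) × 0.85 = 6115.2 / 280.80 × 0.85 ≈ 18.5 mL/min
CrCl ≈ 19 mL/min.
keforelin: < 25 mL/min → 10% of 750 mg = 75 mg.
quzazumab: 10–59 mL/min → 67% of 2000 mg = 1340 mg.
Total = 75 + 1340 = 1415 mg.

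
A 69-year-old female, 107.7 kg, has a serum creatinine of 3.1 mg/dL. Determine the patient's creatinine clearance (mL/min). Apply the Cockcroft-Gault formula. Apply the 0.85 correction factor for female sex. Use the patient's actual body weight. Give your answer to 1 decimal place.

CrCl = (140 − 69) × 107.7 / (72 × 3.1) × 0.85 = 7646.7 / 223.20 × 0.85 ≈ 29.1 mL/min

29.1 mL/min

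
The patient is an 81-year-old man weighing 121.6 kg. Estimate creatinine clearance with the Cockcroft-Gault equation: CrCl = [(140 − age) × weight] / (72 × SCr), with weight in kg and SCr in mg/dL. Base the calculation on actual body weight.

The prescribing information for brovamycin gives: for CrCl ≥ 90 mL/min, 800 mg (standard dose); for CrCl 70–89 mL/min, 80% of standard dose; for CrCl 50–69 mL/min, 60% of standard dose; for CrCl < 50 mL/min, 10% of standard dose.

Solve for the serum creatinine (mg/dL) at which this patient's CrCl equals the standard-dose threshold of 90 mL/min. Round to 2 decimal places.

Standard dose requires CrCl ≥ 90 mL/min.
Set (140 − 81) × 121.6 / (72 × SCr) = 90
SCr = (140 − 81) × 121.6 / (72 × 90) = 1.107 mg/dL

1.11 mg/dL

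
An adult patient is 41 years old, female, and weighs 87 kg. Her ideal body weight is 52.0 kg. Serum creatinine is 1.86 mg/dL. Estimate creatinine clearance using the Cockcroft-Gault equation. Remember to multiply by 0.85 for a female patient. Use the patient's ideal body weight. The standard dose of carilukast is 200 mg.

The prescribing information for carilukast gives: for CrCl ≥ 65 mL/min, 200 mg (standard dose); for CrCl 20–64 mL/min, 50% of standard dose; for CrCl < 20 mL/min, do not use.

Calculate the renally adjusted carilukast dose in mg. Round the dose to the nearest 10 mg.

CrCl = (140 − 41) × 52 / (72 × 1.86) × 0.85 = 5148.0 / 133.92 × 0.85 ≈ 32.7 mL/min
CrCl ≈ 33 mL/min → bracket 20–64 mL/min.
50% of 200 mg = 100 mg

100 mg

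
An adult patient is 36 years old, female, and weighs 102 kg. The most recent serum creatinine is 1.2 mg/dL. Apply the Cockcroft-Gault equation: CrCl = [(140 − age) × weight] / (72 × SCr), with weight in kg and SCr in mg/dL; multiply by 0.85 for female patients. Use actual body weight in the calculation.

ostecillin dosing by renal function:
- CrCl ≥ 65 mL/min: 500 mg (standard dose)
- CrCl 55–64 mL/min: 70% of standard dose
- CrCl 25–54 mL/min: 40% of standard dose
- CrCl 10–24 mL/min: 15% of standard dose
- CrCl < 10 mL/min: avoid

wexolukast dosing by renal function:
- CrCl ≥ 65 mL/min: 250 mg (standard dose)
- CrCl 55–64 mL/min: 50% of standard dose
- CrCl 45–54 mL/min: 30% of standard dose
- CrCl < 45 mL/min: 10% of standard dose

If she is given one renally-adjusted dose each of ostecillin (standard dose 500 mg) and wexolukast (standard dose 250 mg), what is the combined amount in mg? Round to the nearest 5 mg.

750 mg

CrCl = (140 − 36) × 102 / (72 × 1.2) × 0.85 = 10608.0 / 86.40 × 0.85 ≈ 104.4 mL/min
CrCl ≈ 104 mL/min.
ostecillin: ≥ 65 mL/min → 100% of 500 mg = 500 mg.
wexolukast: ≥ 65 mL/min → 100% of 250 mg = 250 mg.
Total = 500 + 250 = 750 mg.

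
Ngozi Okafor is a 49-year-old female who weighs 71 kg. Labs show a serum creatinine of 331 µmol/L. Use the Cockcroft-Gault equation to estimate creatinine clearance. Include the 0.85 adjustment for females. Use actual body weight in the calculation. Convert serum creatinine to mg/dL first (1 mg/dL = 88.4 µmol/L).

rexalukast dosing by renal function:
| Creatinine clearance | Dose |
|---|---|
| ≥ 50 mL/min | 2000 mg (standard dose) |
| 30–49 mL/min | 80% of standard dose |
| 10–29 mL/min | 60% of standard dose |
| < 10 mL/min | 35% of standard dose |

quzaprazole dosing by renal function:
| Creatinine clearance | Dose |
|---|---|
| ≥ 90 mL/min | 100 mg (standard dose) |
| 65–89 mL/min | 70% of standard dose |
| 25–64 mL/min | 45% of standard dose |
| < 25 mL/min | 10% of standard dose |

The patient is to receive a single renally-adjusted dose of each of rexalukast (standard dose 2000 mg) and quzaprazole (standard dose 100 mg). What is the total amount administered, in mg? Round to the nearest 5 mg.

SCr = 331 / 88.4 = 3.744 mg/dL
CrCl = (140 − 49) × 71 / (72 × 3.744) × 0.85 = 6461.0 / 269.57 × 0.85 ≈ 20.4 mL/min
CrCl ≈ 20 mL/min.
rexalukast: 10–29 mL/min → 60% of 2000 mg = 1200 mg.
quzaprazole: < 25 mL/min → 10% of 100 mg = 10 mg.
Total = 1200 + 10 = 1210 mg.

1210 mg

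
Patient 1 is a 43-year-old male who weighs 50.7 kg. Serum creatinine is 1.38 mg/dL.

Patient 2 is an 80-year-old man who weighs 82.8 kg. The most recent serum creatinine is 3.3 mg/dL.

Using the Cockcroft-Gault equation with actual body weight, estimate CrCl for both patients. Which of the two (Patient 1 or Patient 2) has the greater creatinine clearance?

Patient 1

Patient 1: CrCl = (140 − 43) × 50.7 / (72 × 1.38) = 4917.9 / 99.36 ≈ 49.5 mL/min
Patient 2: CrCl = (140 − 80) × 82.8 / (72 × 3.3) = 4968.0 / 237.60 ≈ 20.9 mL/min
49.5 vs 20.9 mL/min → Patient 1 is higher.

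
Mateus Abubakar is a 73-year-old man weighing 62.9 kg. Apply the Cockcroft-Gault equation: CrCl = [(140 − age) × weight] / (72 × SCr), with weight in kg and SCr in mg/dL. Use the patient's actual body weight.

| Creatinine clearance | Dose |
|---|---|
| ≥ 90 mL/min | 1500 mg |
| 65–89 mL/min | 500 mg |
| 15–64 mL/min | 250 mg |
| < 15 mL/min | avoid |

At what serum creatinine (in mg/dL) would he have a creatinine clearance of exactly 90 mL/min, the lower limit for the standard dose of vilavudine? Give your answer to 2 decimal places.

0.65 mg/dL

Standard dose requires CrCl ≥ 90 mL/min.
Set (140 − 73) × 62.9 / (72 × SCr) = 90
SCr = (140 − 73) × 62.9 / (72 × 90) = 0.650 mg/dL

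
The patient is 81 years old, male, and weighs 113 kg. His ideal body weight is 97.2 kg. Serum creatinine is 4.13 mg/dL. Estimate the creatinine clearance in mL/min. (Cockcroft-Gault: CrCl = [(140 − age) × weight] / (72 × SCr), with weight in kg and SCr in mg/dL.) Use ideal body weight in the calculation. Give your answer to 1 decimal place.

CrCl = (140 − 81) × 97.2 / (72 × 4.13) = 5734.8 / 297.36 ≈ 19.3 mL/min

19.3 mL/min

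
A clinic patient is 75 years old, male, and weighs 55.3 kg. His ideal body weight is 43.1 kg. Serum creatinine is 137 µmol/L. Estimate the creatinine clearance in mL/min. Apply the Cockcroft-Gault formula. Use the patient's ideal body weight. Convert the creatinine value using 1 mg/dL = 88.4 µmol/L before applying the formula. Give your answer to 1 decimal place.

25.1 mL/min

SCr = 137 / 88.4 = 1.55 mg/dL
CrCl = (140 − 75) × 43.1 / (72 × 1.55) = 2801.5 / 111.60 ≈ 25.1 mL/min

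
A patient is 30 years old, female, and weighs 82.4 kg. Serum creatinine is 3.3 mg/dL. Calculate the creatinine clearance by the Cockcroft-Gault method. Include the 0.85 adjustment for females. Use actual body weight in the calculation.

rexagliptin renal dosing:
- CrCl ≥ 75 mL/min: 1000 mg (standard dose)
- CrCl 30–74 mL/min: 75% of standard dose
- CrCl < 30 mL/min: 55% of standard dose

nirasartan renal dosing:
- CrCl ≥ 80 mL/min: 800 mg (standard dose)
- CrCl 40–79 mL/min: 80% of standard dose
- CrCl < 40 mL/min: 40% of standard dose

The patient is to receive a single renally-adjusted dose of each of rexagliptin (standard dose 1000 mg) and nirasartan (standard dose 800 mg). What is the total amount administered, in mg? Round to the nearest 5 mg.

1070 mg

CrCl = (140 − 30) × 82.4 / (72 × 3.3) × 0.85 = 9064.0 / 237.60 × 0.85 ≈ 32.4 mL/min
CrCl ≈ 32 mL/min.
rexagliptin: 30–74 mL/min → 75% of 1000 mg = 750 mg.
nirasartan: < 40 mL/min → 40% of 800 mg = 320 mg.
Total = 750 + 320 = 1070 mg.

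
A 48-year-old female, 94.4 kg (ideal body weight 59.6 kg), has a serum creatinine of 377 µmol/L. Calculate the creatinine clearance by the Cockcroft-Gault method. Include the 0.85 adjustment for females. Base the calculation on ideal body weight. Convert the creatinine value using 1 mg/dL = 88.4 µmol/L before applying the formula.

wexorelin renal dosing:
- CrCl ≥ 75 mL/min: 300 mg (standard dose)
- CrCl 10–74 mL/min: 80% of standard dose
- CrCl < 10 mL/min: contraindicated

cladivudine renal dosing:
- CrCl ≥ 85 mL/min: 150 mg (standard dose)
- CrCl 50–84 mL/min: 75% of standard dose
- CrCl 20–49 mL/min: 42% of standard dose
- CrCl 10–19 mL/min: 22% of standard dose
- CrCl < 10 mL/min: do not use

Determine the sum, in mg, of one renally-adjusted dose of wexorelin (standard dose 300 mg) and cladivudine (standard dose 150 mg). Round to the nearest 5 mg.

275 mg

SCr = 377 / 88.4 = 4.265 mg/dL
CrCl = (140 − 48) × 59.6 / (72 × 4.265) × 0.85 = 5483.2 / 307.08 × 0.85 ≈ 15.2 mL/min
CrCl ≈ 15 mL/min.
wexorelin: 10–74 mL/min → 80% of 300 mg = 240 mg.
cladivudine: 10–19 mL/min → 22% of 150 mg = 33 mg.
Total = 240 + 33 = 273 mg.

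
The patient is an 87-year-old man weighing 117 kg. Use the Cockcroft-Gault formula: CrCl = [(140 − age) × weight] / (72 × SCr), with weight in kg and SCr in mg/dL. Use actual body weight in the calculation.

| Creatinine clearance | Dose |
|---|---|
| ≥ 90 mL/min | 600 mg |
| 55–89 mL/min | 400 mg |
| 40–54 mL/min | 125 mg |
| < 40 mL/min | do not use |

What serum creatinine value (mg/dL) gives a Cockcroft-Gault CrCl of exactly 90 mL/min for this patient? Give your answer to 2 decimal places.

Standard dose requires CrCl ≥ 90 mL/min.
Set (140 − 87) × 117 / (72 × SCr) = 90
SCr = (140 − 87) × 117 / (72 × 90) = 0.957 mg/dL

0.96 mg/dL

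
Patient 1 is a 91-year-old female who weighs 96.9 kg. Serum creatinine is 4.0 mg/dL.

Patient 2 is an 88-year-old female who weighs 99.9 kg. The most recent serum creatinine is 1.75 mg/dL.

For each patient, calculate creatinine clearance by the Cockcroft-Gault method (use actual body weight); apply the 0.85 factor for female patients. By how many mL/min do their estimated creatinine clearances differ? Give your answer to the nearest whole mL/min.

21 mL/min

Patient 1: CrCl = (140 − 91) × 96.9 / (72 × 4) × 0.85 = 4748.1 / 288.00 × 0.85 ≈ 14.0 mL/min
Patient 2: CrCl = (140 − 88) × 99.9 / (72 × 1.75) × 0.85 = 5194.8 / 126.00 × 0.85 ≈ 35.0 mL/min
|14.0 − 35.0| = 21.0 mL/min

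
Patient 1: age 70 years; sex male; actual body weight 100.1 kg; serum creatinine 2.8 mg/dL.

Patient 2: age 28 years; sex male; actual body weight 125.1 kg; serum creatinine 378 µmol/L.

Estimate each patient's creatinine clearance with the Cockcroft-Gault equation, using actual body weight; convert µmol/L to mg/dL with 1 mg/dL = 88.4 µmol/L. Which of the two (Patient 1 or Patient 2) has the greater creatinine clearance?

Patient 1: CrCl = (140 − 70) × 100.1 / (72 × 2.8) = 7007.0 / 201.60 ≈ 34.8 mL/min
Patient 2: SCr = 378 / 88.4 = 4.276 mg/dL
Patient 2: CrCl = (140 − 28) × 125.1 / (72 × 4.276) = 14011.2 / 307.87 ≈ 45.5 mL/min
34.8 vs 45.5 mL/min → Patient 2 is higher.

Patient 2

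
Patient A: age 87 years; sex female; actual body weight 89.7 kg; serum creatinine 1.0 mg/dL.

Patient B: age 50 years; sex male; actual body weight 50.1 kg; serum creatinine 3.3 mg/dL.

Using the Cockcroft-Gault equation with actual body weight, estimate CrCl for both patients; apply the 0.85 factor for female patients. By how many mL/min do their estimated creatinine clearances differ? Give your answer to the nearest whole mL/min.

37 mL/min

Patient A: CrCl = (140 − 87) × 89.7 / (72 × 1) × 0.85 = 4754.1 / 72.00 × 0.85 ≈ 56.1 mL/min
Patient B: CrCl = (140 − 50) × 50.1 / (72 × 3.3) = 4509.0 / 237.60 ≈ 19.0 mL/min
|56.1 − 19.0| = 37.1 mL/min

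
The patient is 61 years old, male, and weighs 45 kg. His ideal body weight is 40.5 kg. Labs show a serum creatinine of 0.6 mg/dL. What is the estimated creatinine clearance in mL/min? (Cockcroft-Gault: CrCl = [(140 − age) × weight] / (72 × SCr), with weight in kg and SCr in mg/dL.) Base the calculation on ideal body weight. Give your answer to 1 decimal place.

CrCl = (140 − 61) × 40.5 / (72 × 0.6) = 3199.5 / 43.20 ≈ 74.1 mL/min

74.1 mL/min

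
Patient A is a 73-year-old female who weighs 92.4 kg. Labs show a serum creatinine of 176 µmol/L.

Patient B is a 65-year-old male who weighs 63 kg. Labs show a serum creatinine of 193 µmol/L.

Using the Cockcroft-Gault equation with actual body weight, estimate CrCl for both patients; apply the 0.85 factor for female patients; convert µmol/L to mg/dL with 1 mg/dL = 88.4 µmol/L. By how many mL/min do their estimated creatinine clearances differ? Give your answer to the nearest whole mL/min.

Patient A: SCr = 176 / 88.4 = 1.991 mg/dL
Patient A: CrCl = (140 − 73) × 92.4 / (72 × 1.991) × 0.85 = 6190.8 / 143.35 × 0.85 ≈ 36.7 mL/min
Patient B: SCr = 193 / 88.4 = 2.183 mg/dL
Patient B: CrCl = (140 − 65) × 63 / (72 × 2.183) = 4725.0 / 157.18 ≈ 30.1 mL/min
|36.7 − 30.1| = 6.6 mL/min

7 mL/min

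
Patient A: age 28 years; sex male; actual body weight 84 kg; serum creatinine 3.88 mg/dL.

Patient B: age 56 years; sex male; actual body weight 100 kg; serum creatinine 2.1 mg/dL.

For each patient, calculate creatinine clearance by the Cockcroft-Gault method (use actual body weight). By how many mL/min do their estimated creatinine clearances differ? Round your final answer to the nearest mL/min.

Patient A: CrCl = (140 − 28) × 84 / (72 × 3.88) = 9408.0 / 279.36 ≈ 33.7 mL/min
Patient B: CrCl = (140 − 56) × 100 / (72 × 2.1) = 8400.0 / 151.20 ≈ 55.6 mL/min
|33.7 − 55.6| = 21.9 mL/min

22 mL/min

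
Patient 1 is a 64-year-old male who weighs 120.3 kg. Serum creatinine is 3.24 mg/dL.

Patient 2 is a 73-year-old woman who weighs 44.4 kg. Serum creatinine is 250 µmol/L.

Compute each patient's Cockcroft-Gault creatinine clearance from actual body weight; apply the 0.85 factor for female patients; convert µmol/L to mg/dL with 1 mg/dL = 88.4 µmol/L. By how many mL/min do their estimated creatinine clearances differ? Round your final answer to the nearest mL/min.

27 mL/min

Patient 1: CrCl = (140 − 64) × 120.3 / (72 × 3.24) = 9142.8 / 233.28 ≈ 39.2 mL/min
Patient 2: SCr = 250 / 88.4 = 2.828 mg/dL
Patient 2: CrCl = (140 − 73) × 44.4 / (72 × 2.828) × 0.85 = 2974.8 / 203.62 × 0.85 ≈ 12.4 mL/min
|39.2 − 12.4| = 26.8 mL/min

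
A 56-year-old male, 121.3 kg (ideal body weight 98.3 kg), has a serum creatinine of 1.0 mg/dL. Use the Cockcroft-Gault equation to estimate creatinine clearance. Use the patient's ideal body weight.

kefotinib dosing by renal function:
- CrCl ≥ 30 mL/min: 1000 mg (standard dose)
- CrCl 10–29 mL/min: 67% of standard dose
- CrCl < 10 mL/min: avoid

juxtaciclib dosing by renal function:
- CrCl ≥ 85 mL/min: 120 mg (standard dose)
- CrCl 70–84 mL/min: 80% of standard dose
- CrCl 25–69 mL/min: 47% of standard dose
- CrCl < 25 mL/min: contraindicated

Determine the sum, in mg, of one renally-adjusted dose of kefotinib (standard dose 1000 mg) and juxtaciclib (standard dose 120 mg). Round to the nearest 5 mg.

1120 mg

CrCl = (140 − 56) × 98.3 / (72 × 1) = 8257.2 / 72.00 ≈ 114.7 mL/min
CrCl ≈ 115 mL/min.
kefotinib: ≥ 30 mL/min → 100% of 1000 mg = 1000 mg.
juxtaciclib: ≥ 85 mL/min → 100% of 120 mg = 120 mg.
Total = 1000 + 120 = 1120 mg.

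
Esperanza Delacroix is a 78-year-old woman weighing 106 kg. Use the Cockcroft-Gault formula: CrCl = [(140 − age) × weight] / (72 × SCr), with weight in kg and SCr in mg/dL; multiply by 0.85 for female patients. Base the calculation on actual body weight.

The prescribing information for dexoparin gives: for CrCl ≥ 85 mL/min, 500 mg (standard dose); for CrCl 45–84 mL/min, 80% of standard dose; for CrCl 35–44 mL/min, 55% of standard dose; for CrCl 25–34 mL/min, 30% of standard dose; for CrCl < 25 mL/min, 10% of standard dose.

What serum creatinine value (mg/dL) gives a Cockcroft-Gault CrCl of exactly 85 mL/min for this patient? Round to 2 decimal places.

0.91 mg/dL

Standard dose requires CrCl ≥ 85 mL/min.
Set (140 − 78) × 106 × 0.85 / (72 × SCr) = 85
SCr = (140 − 78) × 106 × 0.85 / (72 × 85) = 0.913 mg/dL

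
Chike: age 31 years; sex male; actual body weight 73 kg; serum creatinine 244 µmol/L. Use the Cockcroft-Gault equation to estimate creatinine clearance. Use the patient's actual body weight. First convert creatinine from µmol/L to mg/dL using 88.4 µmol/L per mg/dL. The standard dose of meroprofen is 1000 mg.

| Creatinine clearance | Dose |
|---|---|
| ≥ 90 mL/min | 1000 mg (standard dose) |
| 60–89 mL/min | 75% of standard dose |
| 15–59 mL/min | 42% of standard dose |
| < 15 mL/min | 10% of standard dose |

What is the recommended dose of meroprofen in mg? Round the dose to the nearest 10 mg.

420 mg

SCr = 244 / 88.4 = 2.76 mg/dL
CrCl = (140 − 31) × 73 / (72 × 2.76) = 7957.0 / 198.72 ≈ 40.0 mL/min
CrCl ≈ 40 mL/min → bracket 15–59 mL/min.
42% of 1000 mg = 420 mg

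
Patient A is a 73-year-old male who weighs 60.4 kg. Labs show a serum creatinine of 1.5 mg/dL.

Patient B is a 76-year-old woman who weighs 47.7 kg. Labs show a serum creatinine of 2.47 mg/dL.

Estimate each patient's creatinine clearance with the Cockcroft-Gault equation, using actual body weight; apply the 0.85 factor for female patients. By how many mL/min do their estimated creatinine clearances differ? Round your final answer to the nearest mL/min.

23 mL/min

Patient A: CrCl = (140 − 73) × 60.4 / (72 × 1.5) = 4046.8 / 108.00 ≈ 37.5 mL/min
Patient B: CrCl = (140 − 76) × 47.7 / (72 × 2.47) × 0.85 = 3052.8 / 177.84 × 0.85 ≈ 14.6 mL/min
|37.5 − 14.6| = 22.9 mL/min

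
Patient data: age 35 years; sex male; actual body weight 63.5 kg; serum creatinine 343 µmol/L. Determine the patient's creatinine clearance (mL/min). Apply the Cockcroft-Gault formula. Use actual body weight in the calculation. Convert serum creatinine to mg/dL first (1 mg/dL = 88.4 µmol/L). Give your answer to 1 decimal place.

SCr = 343 / 88.4 = 3.88 mg/dL
CrCl = (140 − 35) × 63.5 / (72 × 3.88) = 6667.5 / 279.36 ≈ 23.9 mL/min

23.9 mL/min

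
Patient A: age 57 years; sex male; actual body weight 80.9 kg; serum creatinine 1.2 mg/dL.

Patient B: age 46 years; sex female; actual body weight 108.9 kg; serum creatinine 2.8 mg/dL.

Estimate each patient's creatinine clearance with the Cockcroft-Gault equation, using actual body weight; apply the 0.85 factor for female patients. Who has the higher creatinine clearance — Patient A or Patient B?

Patient A: CrCl = (140 − 57) × 80.9 / (72 × 1.2) = 6714.7 / 86.40 ≈ 77.7 mL/min
Patient B: CrCl = (140 − 46) × 108.9 / (72 × 2.8) × 0.85 = 10236.6 / 201.60 × 0.85 ≈ 43.2 mL/min
77.7 vs 43.2 mL/min → Patient A is higher.

Patient A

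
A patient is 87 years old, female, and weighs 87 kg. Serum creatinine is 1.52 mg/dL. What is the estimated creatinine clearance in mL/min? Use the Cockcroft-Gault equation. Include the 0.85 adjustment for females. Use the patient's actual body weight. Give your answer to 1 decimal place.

35.8 mL/min

CrCl = (140 − 87) × 87 / (72 × 1.52) × 0.85 = 4611.0 / 109.44 × 0.85 ≈ 35.8 mL/min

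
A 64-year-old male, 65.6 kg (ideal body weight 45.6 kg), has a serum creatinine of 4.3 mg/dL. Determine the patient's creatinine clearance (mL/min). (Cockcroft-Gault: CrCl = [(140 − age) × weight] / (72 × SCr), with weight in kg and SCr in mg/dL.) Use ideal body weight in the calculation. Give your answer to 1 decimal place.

11.2 mL/min

CrCl = (140 − 64) × 45.6 / (72 × 4.3) = 3465.6 / 309.60 ≈ 11.2 mL/min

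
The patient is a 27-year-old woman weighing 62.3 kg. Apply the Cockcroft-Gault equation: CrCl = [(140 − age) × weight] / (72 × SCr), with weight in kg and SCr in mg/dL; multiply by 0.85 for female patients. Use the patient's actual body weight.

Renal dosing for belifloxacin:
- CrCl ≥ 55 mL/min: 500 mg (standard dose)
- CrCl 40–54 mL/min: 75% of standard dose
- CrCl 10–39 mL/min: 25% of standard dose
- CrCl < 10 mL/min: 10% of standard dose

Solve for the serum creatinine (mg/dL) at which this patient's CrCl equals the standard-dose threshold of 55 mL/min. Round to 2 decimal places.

Standard dose requires CrCl ≥ 55 mL/min.
Set (140 − 27) × 62.3 × 0.85 / (72 × SCr) = 55
SCr = (140 − 27) × 62.3 × 0.85 / (72 × 55) = 1.511 mg/dL

1.51 mg/dL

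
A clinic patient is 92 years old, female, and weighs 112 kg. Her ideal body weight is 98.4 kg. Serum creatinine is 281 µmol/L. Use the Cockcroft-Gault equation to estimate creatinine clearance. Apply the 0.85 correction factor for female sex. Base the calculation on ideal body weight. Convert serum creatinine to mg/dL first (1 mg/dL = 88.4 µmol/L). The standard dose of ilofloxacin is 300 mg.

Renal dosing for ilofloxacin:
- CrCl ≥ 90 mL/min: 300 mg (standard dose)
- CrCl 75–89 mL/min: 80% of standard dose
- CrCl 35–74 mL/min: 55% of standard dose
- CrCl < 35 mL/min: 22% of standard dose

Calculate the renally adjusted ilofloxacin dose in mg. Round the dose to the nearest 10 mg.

SCr = 281 / 88.4 = 3.179 mg/dL
CrCl = (140 − 92) × 98.4 / (72 × 3.179) × 0.85 = 4723.2 / 228.89 × 0.85 ≈ 17.5 mL/min
CrCl ≈ 18 mL/min → bracket < 35 mL/min.
22% of 300 mg = 66 mg → 70 mg

70 mg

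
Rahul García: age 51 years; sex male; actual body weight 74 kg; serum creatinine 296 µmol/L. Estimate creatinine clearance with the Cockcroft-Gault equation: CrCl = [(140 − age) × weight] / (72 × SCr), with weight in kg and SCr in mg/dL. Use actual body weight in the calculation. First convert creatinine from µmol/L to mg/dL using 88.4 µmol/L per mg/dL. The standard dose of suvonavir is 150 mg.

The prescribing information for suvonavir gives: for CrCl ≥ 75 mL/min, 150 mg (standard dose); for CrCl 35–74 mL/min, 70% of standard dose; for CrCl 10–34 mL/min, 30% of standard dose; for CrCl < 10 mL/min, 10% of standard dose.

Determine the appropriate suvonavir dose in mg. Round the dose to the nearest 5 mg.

45 mg

SCr = 296 / 88.4 = 3.348 mg/dL
CrCl = (140 − 51) × 74 / (72 × 3.348) = 6586.0 / 241.06 ≈ 27.3 mL/min
CrCl ≈ 27 mL/min → bracket 10–34 mL/min.
30% of 150 mg = 45 mg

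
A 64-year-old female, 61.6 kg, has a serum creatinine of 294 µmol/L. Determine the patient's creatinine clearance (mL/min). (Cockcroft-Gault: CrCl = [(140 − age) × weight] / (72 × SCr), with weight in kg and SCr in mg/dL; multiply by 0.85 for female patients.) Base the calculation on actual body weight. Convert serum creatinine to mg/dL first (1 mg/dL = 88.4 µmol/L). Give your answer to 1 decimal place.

SCr = 294 / 88.4 = 3.326 mg/dL
CrCl = (140 − 64) × 61.6 / (72 × 3.326) × 0.85 = 4681.6 / 239.47 × 0.85 ≈ 16.6 mL/min

16.6 mL/min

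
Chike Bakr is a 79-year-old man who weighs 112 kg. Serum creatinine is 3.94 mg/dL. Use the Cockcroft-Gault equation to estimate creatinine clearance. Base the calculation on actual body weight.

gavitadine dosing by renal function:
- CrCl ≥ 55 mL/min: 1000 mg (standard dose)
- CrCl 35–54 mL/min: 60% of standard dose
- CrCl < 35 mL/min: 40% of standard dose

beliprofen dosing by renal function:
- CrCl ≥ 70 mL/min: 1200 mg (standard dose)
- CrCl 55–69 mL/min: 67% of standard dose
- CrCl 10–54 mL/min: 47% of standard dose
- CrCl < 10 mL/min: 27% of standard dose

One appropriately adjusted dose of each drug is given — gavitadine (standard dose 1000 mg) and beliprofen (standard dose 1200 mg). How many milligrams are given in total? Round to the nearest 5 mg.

965 mg

CrCl = (140 − 79) × 112 / (72 × 3.94) = 6832.0 / 283.68 ≈ 24.1 mL/min
CrCl ≈ 24 mL/min.
gavitadine: < 35 mL/min → 40% of 1000 mg = 400 mg.
beliprofen: 10–54 mL/min → 47% of 1200 mg = 564 mg.
Total = 400 + 564 = 964 mg.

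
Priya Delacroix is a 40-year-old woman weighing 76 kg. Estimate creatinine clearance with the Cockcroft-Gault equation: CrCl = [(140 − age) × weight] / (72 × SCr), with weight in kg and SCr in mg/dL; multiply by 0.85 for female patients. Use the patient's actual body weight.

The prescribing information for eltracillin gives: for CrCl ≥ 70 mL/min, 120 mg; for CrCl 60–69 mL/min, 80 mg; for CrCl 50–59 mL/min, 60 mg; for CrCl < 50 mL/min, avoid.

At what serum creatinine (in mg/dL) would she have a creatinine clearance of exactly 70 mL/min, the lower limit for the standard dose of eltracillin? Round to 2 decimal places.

1.28 mg/dL

Standard dose requires CrCl ≥ 70 mL/min.
Set (140 − 40) × 76 × 0.85 / (72 × SCr) = 70
SCr = (140 − 40) × 76 × 0.85 / (72 × 70) = 1.282 mg/dL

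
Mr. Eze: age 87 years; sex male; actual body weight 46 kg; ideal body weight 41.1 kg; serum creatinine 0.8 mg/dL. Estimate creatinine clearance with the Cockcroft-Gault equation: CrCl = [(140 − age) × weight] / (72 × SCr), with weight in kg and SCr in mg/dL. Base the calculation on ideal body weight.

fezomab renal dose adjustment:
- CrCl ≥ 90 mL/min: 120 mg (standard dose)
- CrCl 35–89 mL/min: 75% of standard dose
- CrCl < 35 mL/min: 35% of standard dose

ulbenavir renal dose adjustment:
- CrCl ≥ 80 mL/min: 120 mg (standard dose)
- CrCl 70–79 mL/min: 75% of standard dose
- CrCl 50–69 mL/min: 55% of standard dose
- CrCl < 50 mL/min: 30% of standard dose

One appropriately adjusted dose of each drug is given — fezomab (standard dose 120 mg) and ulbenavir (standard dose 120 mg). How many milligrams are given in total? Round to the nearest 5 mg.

CrCl = (140 − 87) × 41.1 / (72 × 0.8) = 2178.3 / 57.60 ≈ 37.8 mL/min
CrCl ≈ 38 mL/min.
fezomab: 35–89 mL/min → 75% of 120 mg = 90 mg.
ulbenavir: < 50 mL/min → 30% of 120 mg = 36 mg.
Total = 90 + 36 = 126 mg.

125 mg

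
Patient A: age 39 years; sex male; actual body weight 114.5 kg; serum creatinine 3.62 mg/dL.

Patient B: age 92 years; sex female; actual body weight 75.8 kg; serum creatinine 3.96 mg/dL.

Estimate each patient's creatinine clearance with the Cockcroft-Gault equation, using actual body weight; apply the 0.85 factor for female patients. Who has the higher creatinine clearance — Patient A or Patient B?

Patient A

Patient A: CrCl = (140 − 39) × 114.5 / (72 × 3.62) = 11564.5 / 260.64 ≈ 44.4 mL/min
Patient B: CrCl = (140 − 92) × 75.8 / (72 × 3.96) × 0.85 = 3638.4 / 285.12 × 0.85 ≈ 10.8 mL/min
44.4 vs 10.8 mL/min → Patient A is higher.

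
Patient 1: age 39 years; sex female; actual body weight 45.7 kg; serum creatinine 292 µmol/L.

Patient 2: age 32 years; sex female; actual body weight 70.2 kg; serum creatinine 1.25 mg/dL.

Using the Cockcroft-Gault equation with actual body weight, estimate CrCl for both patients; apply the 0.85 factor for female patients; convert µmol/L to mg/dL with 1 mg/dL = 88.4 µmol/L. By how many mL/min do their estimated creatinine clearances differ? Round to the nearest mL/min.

55 mL/min

Patient 1: SCr = 292 / 88.4 = 3.303 mg/dL
Patient 1: CrCl = (140 − 39) × 45.7 / (72 × 3.303) × 0.85 = 4615.7 / 237.82 × 0.85 ≈ 16.5 mL/min
Patient 2: CrCl = (140 − 32) × 70.2 / (72 × 1.25) × 0.85 = 7581.6 / 90.00 × 0.85 ≈ 71.6 mL/min
|16.5 − 71.6| = 55.1 mL/min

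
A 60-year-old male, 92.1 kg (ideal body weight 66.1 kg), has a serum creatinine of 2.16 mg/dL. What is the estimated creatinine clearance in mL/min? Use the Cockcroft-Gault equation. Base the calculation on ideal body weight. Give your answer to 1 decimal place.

34.0 mL/min

CrCl = (140 − 60) × 66.1 / (72 × 2.16) = 5288.0 / 155.52 ≈ 34.0 mL/min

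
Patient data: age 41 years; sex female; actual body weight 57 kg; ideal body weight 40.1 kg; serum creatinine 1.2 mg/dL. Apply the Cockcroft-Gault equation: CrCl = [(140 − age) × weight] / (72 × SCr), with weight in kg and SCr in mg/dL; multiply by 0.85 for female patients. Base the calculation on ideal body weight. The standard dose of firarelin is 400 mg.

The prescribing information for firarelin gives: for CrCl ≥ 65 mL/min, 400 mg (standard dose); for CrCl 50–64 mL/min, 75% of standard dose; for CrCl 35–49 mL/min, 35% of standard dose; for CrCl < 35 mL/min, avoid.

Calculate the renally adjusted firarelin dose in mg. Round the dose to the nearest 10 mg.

140 mg

CrCl = (140 − 41) × 40.1 / (72 × 1.2) × 0.85 = 3969.9 / 86.40 × 0.85 ≈ 39.1 mL/min
CrCl ≈ 39 mL/min → bracket 35–49 mL/min.
35% of 400 mg = 140 mg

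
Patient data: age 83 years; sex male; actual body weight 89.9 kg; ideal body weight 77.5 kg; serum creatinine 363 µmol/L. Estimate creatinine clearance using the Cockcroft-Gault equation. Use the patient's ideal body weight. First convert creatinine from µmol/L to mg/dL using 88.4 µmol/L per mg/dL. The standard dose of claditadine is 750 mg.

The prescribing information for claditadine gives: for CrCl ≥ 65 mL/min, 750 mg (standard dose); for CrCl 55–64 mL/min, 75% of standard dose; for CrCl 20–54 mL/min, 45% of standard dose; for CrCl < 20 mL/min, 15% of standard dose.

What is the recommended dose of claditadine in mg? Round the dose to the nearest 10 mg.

SCr = 363 / 88.4 = 4.106 mg/dL
CrCl = (140 − 83) × 77.5 / (72 × 4.106) = 4417.5 / 295.63 ≈ 14.9 mL/min
CrCl ≈ 15 mL/min → bracket < 20 mL/min.
15% of 750 mg = 112.5 mg → 110 mg

110 mg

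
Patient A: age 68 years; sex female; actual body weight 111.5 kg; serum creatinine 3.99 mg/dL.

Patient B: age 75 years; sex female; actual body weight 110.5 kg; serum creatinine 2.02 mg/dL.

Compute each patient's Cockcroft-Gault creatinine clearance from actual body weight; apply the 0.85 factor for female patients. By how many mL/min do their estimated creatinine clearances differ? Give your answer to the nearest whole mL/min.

18 mL/min

Patient A: CrCl = (140 − 68) × 111.5 / (72 × 3.99) × 0.85 = 8028.0 / 287.28 × 0.85 ≈ 23.8 mL/min
Patient B: CrCl = (140 − 75) × 110.5 / (72 × 2.02) × 0.85 = 7182.5 / 145.44 × 0.85 ≈ 42.0 mL/min
|23.8 − 42.0| = 18.2 mL/min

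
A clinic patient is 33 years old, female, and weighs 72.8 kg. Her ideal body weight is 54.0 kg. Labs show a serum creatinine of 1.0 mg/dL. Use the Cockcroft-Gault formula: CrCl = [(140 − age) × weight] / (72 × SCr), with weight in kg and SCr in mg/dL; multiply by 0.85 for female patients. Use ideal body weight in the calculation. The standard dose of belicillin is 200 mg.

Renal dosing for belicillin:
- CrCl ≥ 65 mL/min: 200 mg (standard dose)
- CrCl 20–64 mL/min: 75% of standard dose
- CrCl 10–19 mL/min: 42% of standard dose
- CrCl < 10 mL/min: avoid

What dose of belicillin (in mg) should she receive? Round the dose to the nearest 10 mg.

200 mg

CrCl = (140 − 33) × 54 / (72 × 1) × 0.85 = 5778.0 / 72.00 × 0.85 ≈ 68.2 mL/min
CrCl ≈ 68 mL/min → bracket ≥ 65 mL/min.
100% of 200 mg = 200 mg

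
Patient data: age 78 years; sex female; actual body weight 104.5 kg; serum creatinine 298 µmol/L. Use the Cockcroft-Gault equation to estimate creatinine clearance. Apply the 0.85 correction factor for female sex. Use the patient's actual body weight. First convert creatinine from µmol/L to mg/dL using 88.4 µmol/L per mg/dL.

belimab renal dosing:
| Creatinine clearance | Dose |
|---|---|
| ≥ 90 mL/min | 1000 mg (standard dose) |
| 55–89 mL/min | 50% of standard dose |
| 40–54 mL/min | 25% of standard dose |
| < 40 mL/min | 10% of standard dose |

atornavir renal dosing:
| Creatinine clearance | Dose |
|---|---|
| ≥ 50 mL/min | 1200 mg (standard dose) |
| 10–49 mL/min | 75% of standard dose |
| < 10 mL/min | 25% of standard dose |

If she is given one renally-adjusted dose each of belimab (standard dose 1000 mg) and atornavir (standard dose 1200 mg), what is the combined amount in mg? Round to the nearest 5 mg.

SCr = 298 / 88.4 = 3.371 mg/dL
CrCl = (140 − 78) × 104.5 / (72 × 3.371) × 0.85 = 6479.0 / 242.71 × 0.85 ≈ 22.7 mL/min
CrCl ≈ 23 mL/min.
belimab: < 40 mL/min → 10% of 1000 mg = 100 mg.
atornavir: 10–49 mL/min → 75% of 1200 mg = 900 mg.
Total = 100 + 900 = 1000 mg.

1000 mg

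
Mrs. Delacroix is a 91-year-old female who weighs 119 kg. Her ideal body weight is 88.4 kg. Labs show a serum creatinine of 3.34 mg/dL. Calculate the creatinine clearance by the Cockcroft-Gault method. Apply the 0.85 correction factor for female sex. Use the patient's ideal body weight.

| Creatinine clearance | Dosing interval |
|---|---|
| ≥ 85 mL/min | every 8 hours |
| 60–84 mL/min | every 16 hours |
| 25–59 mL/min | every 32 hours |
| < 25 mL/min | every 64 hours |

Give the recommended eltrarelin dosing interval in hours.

CrCl = (140 − 91) × 88.4 / (72 × 3.34) × 0.85 = 4331.6 / 240.48 × 0.85 ≈ 15.3 mL/min
CrCl ≈ 15 mL/min → bracket < 25 mL/min → every 64 hours.

every 64 hours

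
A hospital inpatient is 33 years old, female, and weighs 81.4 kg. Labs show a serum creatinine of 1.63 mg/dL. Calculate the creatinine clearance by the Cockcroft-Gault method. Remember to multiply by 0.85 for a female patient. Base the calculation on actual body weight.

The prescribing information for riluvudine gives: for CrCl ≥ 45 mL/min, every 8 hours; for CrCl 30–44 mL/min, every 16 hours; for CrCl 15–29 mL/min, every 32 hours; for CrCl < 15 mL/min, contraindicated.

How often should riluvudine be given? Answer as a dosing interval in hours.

every 8 hours

CrCl = (140 − 33) × 81.4 / (72 × 1.63) × 0.85 = 8709.8 / 117.36 × 0.85 ≈ 63.1 mL/min
CrCl ≈ 63 mL/min → bracket ≥ 45 mL/min → every 8 hours.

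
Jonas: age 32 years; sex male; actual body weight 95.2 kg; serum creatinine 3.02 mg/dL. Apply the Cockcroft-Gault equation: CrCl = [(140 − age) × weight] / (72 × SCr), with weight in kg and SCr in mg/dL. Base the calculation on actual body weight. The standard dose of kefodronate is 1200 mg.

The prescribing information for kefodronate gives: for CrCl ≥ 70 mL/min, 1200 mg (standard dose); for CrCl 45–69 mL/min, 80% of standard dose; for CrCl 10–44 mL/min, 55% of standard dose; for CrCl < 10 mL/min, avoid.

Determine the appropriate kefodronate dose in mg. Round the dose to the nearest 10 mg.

960 mg

CrCl = (140 − 32) × 95.2 / (72 × 3.02) = 10281.6 / 217.44 ≈ 47.3 mL/min
CrCl ≈ 47 mL/min → bracket 45–69 mL/min.
80% of 1200 mg = 960 mg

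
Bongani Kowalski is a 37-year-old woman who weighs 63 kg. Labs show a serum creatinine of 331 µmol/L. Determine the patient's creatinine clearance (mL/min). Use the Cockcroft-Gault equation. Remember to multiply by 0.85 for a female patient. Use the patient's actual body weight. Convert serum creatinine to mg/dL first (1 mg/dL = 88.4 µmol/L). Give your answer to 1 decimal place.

20.5 mL/min

SCr = 331 / 88.4 = 3.744 mg/dL
CrCl = (140 − 37) × 63 / (72 × 3.744) × 0.85 = 6489.0 / 269.57 × 0.85 ≈ 20.5 mL/min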